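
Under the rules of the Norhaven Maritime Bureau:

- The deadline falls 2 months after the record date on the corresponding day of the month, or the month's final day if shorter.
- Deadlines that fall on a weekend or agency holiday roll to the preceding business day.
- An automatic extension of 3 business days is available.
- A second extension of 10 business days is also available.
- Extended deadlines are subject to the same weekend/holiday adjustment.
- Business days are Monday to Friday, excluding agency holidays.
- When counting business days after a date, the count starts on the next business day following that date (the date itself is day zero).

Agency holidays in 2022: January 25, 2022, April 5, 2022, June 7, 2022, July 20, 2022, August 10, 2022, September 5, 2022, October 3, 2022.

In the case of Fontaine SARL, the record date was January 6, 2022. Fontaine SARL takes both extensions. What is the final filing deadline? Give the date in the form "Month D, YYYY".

March 23, 2022

Moving 2 months forward from January 6, 2022 on the corresponding day gives March 6, 2022.
March 6, 2022 falls on a Sunday. Rolling to the preceding business day gives March 4, 2022, a Friday.
The 3-business-day extension runs from March 4, 2022 to March 9, 2022.
March 9, 2022 falls on a Wednesday, which is a business day, so no adjustment is needed.
Counting 10 further business days from March 9, 2022 reaches March 23, 2022.
March 23, 2022 is a Wednesday and not a listed holiday, so it stands.
Deadline: March 23, 2022.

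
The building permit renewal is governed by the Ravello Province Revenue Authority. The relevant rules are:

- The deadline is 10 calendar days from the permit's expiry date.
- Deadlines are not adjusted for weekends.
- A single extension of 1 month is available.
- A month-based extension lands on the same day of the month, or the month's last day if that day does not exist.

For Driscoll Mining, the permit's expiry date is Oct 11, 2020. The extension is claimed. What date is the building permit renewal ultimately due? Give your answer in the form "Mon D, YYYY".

Nov 21, 2020

From Oct 11, 2020, 10 calendar days later is Oct 21, 2020.
Oct 21, 2020 is a Wednesday; no weekend or holiday adjustment applies.
Add 1 month to Oct 21, 2020: Nov 21, 2020.
Nov 21, 2020 falls on a Saturday. The rules make no weekend/holiday allowance, so it remains Nov 21, 2020.
Deadline: Nov 21, 2020.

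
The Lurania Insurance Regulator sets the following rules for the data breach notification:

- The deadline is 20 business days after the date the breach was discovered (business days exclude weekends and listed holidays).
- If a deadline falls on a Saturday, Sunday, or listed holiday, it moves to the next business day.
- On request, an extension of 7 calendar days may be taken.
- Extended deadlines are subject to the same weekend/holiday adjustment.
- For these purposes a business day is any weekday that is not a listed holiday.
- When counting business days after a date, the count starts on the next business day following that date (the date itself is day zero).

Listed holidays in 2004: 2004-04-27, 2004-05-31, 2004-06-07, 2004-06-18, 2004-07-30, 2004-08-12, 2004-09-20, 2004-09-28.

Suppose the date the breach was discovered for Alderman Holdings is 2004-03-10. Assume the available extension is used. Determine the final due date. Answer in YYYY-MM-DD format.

20 business days after 2004-03-10, excluding weekends and holidays, is 2004-04-07.
2004-04-07 falls on a Wednesday, which is a business day, so no adjustment is needed.
With the 7-day extension, 2004-04-07 becomes 2004-04-14.
2004-04-14 falls on a Wednesday, which is a business day, so no adjustment is needed.
Final deadline: 2004-04-14.

2004-04-14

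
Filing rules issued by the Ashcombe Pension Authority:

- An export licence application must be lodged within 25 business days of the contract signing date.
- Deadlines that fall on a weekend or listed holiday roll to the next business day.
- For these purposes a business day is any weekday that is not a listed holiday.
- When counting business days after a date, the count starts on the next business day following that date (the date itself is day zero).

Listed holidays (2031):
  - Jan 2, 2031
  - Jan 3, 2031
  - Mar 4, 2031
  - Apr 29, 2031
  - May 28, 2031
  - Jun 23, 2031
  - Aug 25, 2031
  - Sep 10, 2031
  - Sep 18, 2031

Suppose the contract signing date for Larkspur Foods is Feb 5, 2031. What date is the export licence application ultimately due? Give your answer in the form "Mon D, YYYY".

Counting 25 business days after Feb 5, 2031 (skipping weekends and listed holidays) reaches Mar 13, 2031.
Mar 13, 2031 falls on a Thursday, which is a business day, so no adjustment is needed.
Final deadline: Mar 13, 2031.

Mar 13, 2031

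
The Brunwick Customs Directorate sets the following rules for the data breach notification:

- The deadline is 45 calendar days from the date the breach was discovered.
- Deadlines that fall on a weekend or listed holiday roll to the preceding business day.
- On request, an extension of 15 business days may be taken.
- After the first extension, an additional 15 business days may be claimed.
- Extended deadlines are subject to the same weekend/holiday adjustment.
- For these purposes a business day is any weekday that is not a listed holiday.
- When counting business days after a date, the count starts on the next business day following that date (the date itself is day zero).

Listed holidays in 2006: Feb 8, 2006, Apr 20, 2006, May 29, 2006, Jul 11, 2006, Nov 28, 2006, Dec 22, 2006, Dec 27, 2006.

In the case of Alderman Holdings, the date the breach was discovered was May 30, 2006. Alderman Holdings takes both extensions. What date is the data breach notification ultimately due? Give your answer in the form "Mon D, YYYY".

Aug 25, 2006

Trigger date May 30, 2006 + 45 calendar days = Jul 14, 2006.
Jul 14, 2006 (Friday) is already a business day.
Counting 15 further business days from Jul 14, 2006 reaches Aug 4, 2006.
Aug 4, 2006 falls on a Friday, which is a business day, so no adjustment is needed.
Counting 15 further business days from Aug 4, 2006 reaches Aug 25, 2006.
Aug 25, 2006 (Friday) is already a business day.
Deadline: Aug 25, 2006.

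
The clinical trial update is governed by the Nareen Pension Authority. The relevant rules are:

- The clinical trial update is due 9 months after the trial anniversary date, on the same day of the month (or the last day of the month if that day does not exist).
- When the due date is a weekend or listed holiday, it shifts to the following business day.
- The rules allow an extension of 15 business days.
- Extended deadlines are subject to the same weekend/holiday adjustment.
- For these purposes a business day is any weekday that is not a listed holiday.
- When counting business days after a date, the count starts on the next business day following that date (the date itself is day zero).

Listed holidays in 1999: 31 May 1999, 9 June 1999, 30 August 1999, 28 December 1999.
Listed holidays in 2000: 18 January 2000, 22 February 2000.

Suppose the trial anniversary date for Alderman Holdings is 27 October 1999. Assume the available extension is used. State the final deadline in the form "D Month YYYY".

9 months after 27 October 1999, on the same day of the month, is 27 July 2000.
27 July 2000 (Thursday) is already a business day.
The 15-business-day extension runs from 27 July 2000 to 17 August 2000.
17 August 2000 is a Thursday and not a listed holiday, so it stands.
So the filing is due 17 August 2000.

17 August 2000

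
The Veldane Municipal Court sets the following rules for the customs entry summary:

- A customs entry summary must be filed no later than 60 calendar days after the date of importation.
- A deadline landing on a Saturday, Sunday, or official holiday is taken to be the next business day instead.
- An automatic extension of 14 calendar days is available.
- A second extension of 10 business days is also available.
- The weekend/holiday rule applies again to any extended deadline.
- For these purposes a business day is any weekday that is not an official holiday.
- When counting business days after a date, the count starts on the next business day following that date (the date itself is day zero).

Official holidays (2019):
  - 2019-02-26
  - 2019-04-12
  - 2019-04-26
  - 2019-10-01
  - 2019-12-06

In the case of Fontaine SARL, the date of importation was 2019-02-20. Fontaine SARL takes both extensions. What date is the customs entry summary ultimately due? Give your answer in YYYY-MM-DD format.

60 calendar days after 2019-02-20 is 2019-04-21.
2019-04-21 falls on a Sunday. Rolling to the next business day gives 2019-04-22, a Monday.
With the 14-day extension, 2019-04-22 becomes 2019-05-06.
2019-05-06 falls on a Monday, which is a business day, so no adjustment is needed.
Applying the 10-business-day extension: 10 business days after 2019-05-06 is 2019-05-20.
Since 2019-05-20 is a Monday and not a holiday, the date is unchanged.
Final deadline: 2019-05-20.

2019-05-20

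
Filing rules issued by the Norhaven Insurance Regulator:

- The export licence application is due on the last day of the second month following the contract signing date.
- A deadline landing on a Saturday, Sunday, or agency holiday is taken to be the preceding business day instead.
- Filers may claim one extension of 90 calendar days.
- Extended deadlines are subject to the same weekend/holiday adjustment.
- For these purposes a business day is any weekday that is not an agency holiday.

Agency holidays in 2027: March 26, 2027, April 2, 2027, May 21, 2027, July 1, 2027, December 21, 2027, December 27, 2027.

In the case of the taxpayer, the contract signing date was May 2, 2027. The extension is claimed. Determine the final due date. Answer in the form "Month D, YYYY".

2 months after May 2, 2027 falls in July 2027; the last day of that month is July 31, 2027.
July 31, 2027 falls on a Saturday. Rolling to the preceding business day gives July 30, 2027, a Friday.
Add the 90 calendar-day extension to July 30, 2027: October 28, 2027.
Since October 28, 2027 is a Thursday and not a holiday, the date is unchanged.
Final deadline: October 28, 2027.

October 28, 2027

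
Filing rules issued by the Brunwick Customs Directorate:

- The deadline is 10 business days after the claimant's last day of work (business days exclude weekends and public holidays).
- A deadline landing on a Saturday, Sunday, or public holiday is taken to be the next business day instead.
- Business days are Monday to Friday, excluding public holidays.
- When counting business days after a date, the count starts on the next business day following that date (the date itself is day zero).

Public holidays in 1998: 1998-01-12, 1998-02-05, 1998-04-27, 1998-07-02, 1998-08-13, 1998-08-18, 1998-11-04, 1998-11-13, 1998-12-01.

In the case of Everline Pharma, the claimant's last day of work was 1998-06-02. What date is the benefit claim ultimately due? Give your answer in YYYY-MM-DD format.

Starting the day after 1998-06-02 and counting 10 business days lands on 1998-06-16.
1998-06-16 is a Tuesday and not a listed holiday, so it stands.
So the filing is due 1998-06-16.

1998-06-16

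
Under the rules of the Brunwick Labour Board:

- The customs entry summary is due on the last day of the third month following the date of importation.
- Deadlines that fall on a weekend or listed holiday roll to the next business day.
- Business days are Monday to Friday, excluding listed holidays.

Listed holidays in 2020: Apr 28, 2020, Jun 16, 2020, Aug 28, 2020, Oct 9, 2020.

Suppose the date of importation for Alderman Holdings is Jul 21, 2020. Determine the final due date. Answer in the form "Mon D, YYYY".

3 months after Jul 21, 2020 is October 2020; that month ends on Oct 31, 2020.
Oct 31, 2020 is a Saturday, so it moves to the next business day, Nov 2, 2020 (Monday).
Final deadline: Nov 2, 2020.

Nov 2, 2020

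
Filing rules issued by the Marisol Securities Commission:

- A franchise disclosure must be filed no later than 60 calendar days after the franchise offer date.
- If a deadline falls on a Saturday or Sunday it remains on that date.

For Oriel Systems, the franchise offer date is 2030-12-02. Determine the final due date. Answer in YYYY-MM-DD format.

From 2030-12-02, 60 calendar days later is 2031-01-31.
2031-01-31 falls on a Friday. The rules make no weekend/holiday allowance, so it remains 2031-01-31.
The final due date is 2031-01-31.

2031-01-31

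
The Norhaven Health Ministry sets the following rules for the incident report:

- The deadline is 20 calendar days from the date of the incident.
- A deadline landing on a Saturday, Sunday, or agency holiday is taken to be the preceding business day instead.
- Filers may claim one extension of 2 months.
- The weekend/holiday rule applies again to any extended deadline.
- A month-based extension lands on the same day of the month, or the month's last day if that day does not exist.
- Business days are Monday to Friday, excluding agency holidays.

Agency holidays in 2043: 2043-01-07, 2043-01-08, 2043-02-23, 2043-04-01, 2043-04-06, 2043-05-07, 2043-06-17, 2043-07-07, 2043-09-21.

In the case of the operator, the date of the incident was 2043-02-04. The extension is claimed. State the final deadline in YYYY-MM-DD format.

2043-04-24

Trigger date 2043-02-04 + 20 calendar days = 2043-02-24.
2043-02-24 is a Tuesday and not a listed holiday, so it stands.
Add 2 months to 2043-02-24: 2043-04-24.
Since 2043-04-24 is a Friday and not a holiday, the date is unchanged.
The final due date is 2043-04-24.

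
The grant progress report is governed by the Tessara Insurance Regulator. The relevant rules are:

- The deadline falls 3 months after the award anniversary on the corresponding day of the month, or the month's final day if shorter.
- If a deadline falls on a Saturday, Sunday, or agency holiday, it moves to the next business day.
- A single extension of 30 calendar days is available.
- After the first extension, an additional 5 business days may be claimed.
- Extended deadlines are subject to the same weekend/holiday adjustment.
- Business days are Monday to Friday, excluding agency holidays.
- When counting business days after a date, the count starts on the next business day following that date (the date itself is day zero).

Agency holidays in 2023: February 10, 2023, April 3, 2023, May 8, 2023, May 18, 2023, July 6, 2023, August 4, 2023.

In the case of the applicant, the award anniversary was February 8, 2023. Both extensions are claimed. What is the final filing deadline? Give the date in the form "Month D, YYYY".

June 15, 2023

Moving 3 months forward from February 8, 2023 on the corresponding day gives May 8, 2023.
May 8, 2023 falls on a listed holiday. Rolling to the next business day gives May 9, 2023, a Tuesday.
Add the 30 calendar-day extension to May 9, 2023: June 8, 2023.
Since June 8, 2023 is a Thursday and not a holiday, the date is unchanged.
The 5-business-day extension runs from June 8, 2023 to June 15, 2023.
Since June 15, 2023 is a Thursday and not a holiday, the date is unchanged.
The final due date is June 15, 2023.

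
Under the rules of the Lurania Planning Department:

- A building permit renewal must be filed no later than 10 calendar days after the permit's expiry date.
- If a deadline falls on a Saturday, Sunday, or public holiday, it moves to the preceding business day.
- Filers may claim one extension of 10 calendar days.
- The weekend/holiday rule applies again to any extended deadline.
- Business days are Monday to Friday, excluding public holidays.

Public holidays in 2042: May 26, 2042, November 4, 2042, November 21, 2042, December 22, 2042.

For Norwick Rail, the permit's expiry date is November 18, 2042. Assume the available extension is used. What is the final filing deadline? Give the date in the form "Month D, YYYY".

Adding 10 calendar days to November 18, 2042 gives November 28, 2042.
November 28, 2042 (Friday) is already a business day.
Applying the 10-calendar-day extension: November 28, 2042 + 10 days = December 8, 2042.
December 8, 2042 (Monday) is already a business day.
Final deadline: December 8, 2042.

December 8, 2042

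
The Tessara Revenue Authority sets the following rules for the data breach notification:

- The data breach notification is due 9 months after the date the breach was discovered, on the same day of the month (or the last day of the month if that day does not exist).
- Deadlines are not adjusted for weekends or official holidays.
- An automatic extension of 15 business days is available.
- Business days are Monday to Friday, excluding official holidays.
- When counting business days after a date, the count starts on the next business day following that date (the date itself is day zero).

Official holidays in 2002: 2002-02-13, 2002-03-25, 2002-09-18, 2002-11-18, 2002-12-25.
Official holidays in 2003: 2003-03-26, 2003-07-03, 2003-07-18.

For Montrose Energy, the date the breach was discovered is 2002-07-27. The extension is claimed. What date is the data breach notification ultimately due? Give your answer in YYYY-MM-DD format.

9 months after 2002-07-27, on the same day of the month, is 2003-04-27.
No adjustment is made for weekends or holidays, so 2003-04-27 stands.
The 15-business-day extension runs from 2003-04-27 to 2003-05-16.
2003-05-16 is a Friday; no weekend or holiday adjustment applies.
The final due date is 2003-05-16.

2003-05-16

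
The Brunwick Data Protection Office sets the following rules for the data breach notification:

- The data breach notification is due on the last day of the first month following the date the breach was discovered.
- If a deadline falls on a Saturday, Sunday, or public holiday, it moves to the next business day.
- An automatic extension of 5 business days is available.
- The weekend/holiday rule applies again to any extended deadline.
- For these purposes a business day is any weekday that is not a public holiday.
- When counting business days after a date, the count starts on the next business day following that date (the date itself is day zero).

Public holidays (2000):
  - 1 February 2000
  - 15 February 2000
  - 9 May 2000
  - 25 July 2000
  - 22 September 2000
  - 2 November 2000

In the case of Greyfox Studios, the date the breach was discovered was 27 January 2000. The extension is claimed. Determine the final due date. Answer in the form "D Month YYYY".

1 month after 27 January 2000 is February 2000; that month ends on 29 February 2000.
Since 29 February 2000 is a Tuesday and not a holiday, the date is unchanged.
Counting 5 further business days from 29 February 2000 reaches 7 March 2000.
7 March 2000 is a Tuesday and not a listed holiday, so it stands.
Deadline: 7 March 2000.

7 March 2000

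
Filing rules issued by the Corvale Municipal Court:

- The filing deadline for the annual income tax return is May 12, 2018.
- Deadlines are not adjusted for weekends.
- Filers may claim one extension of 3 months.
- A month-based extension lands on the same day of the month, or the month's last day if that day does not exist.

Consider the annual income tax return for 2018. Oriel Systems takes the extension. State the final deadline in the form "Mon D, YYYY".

Aug 12, 2018

Start from the fixed due date, May 12, 2018.
May 12, 2018 falls on a Saturday. The rules make no weekend/holiday allowance, so it remains May 12, 2018.
Applying the 3 months extension: 3 months after May 12, 2018 is Aug 12, 2018.
Aug 12, 2018 is a Sunday; no weekend or holiday adjustment applies.
The final due date is Aug 12, 2018.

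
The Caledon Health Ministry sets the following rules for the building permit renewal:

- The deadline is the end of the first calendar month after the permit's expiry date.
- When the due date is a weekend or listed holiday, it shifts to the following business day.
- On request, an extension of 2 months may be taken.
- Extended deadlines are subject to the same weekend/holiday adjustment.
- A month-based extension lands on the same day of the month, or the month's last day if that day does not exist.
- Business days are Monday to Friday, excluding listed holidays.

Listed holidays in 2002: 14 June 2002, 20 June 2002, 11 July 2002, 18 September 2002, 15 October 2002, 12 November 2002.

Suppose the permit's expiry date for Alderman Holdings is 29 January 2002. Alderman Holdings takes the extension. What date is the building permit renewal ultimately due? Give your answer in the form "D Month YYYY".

29 April 2002

1 month after 29 January 2002 falls in February 2002; the last day of that month is 28 February 2002.
28 February 2002 is a Thursday and not a listed holiday, so it stands.
The 2 months extension carries 28 February 2002 to 28 April 2002.
28 April 2002 is a Sunday, so it moves to the next business day, 29 April 2002 (Monday).
The final due date is 29 April 2002.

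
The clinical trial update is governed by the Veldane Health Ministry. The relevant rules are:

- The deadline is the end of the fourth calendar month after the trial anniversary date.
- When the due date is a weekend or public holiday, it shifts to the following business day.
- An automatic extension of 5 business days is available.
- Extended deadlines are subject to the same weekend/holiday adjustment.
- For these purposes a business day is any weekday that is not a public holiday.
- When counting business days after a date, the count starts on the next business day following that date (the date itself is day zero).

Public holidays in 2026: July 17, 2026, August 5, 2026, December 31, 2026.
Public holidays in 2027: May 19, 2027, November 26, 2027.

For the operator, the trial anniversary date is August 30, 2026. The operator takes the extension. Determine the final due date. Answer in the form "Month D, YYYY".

January 8, 2027

4 months after August 30, 2026 falls in December 2026; the last day of that month is December 31, 2026.
December 31, 2026 falls on a listed holiday. Rolling to the next business day gives January 1, 2027, a Friday.
Applying the 5-business-day extension: 5 business days after January 1, 2027 is January 8, 2027.
January 8, 2027 is a Friday and not a listed holiday, so it stands.
The final due date is January 8, 2027.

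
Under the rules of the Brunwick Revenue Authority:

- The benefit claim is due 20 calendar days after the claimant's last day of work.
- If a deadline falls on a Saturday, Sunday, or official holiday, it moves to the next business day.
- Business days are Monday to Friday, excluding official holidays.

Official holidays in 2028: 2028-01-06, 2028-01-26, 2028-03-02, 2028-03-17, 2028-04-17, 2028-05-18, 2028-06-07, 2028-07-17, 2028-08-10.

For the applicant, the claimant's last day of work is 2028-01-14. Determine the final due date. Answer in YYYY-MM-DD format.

From 2028-01-14, 20 calendar days later is 2028-02-03.
2028-02-03 (Thursday) is already a business day.
Deadline: 2028-02-03.

2028-02-03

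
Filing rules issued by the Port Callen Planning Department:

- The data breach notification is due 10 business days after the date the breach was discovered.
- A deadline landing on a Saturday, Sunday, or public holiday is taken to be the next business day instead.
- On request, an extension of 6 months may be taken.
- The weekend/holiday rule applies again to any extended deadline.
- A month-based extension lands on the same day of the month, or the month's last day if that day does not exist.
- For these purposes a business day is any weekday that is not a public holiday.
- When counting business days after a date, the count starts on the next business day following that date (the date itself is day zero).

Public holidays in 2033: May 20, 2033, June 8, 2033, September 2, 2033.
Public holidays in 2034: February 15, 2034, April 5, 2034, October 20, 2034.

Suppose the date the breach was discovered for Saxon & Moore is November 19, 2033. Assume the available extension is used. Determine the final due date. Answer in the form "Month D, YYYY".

June 2, 2034

Counting 10 business days after November 19, 2033 (skipping weekends and listed holidays) reaches December 2, 2033.
December 2, 2033 (Friday) is already a business day.
Applying the 6 months extension: 6 months after December 2, 2033 is June 2, 2034.
June 2, 2034 is a Friday and not a listed holiday, so it stands.
Final deadline: June 2, 2034.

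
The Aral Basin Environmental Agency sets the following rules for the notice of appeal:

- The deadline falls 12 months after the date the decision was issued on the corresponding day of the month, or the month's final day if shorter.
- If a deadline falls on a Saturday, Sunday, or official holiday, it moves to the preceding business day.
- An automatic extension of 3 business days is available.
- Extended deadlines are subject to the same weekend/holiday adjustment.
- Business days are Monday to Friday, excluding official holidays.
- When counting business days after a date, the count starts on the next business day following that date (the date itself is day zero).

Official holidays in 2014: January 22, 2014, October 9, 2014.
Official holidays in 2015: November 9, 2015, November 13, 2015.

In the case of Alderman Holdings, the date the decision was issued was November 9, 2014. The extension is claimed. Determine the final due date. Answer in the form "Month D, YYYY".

12 months after November 9, 2014, on the same day of the month, is November 9, 2015.
November 9, 2015 is a listed holiday, so it moves to the preceding business day, November 6, 2015 (Friday).
The 3-business-day extension runs from November 6, 2015 to November 12, 2015.
Since November 12, 2015 is a Thursday and not a holiday, the date is unchanged.
The final due date is November 12, 2015.

November 12, 2015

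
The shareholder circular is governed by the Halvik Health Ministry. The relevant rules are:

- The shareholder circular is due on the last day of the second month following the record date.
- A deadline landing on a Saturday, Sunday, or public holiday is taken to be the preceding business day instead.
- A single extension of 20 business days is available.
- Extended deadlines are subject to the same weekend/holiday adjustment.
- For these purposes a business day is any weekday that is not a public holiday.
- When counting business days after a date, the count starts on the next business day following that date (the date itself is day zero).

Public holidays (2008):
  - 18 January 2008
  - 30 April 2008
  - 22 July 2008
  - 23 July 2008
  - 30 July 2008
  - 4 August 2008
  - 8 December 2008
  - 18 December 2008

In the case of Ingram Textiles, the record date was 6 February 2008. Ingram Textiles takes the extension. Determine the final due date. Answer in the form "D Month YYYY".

28 May 2008

2 months after 6 February 2008 is April 2008; that month ends on 30 April 2008.
Because 30 April 2008 is a listed holiday, the deadline becomes 29 April 2008 (Tuesday).
Counting 20 further business days from 29 April 2008 reaches 28 May 2008.
28 May 2008 falls on a Wednesday, which is a business day, so no adjustment is needed.
So the filing is due 28 May 2008.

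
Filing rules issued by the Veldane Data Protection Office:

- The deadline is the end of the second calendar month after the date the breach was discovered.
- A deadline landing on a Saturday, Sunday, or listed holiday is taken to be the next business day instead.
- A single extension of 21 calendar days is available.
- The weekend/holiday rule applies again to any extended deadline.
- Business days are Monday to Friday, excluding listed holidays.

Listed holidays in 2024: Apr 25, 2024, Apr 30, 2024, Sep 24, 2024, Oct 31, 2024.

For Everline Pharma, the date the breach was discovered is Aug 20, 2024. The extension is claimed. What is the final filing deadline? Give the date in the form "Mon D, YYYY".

Nov 22, 2024

The second month after Aug 20, 2024 is October 2024, whose last day is Oct 31, 2024.
Oct 31, 2024 is a listed holiday, so it moves to the next business day, Nov 1, 2024 (Friday).
The 21-calendar-day extension moves the deadline from Nov 1, 2024 to Nov 22, 2024.
Nov 22, 2024 (Friday) is already a business day.
Final deadline: Nov 22, 2024.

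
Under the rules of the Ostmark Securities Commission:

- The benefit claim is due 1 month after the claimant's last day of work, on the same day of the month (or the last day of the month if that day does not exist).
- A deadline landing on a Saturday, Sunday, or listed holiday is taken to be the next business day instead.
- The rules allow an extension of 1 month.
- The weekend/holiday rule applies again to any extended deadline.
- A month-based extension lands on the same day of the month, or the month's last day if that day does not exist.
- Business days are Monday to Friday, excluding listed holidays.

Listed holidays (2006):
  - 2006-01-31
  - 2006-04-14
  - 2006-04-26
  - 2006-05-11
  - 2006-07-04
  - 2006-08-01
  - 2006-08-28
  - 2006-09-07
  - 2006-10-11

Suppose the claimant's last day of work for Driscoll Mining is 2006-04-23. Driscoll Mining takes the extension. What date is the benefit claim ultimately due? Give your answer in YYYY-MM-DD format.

1 month after 2006-04-23, on the same day of the month, is 2006-05-23.
2006-05-23 is a Tuesday and not a listed holiday, so it stands.
The 1 month extension carries 2006-05-23 to 2006-06-23.
2006-06-23 falls on a Friday, which is a business day, so no adjustment is needed.
The final due date is 2006-06-23.

2006-06-23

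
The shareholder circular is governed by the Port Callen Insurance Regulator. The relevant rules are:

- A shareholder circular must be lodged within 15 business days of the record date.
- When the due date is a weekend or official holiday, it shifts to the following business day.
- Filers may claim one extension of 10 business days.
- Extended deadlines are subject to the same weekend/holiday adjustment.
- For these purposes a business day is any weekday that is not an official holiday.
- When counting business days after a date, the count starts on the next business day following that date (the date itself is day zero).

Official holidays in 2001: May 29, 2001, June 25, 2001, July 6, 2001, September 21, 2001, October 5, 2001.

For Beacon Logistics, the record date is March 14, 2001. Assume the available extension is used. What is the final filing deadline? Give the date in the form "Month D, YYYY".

Counting 15 business days after March 14, 2001 (skipping weekends and listed holidays) reaches April 4, 2001.
April 4, 2001 (Wednesday) is already a business day.
Applying the 10-business-day extension: 10 business days after April 4, 2001 is April 18, 2001.
April 18, 2001 is a Wednesday and not a listed holiday, so it stands.
Deadline: April 18, 2001.

April 18, 2001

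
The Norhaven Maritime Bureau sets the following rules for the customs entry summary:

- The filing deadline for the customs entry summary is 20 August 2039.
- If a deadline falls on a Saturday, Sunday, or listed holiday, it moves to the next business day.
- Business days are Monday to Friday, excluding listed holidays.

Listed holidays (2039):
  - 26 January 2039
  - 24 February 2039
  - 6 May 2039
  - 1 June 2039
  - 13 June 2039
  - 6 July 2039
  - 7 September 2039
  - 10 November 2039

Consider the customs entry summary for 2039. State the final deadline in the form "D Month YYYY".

The stated deadline is 20 August 2039.
20 August 2039 is a Saturday; the next business day is 22 August 2039 (Monday).
Final deadline: 22 August 2039.

22 August 2039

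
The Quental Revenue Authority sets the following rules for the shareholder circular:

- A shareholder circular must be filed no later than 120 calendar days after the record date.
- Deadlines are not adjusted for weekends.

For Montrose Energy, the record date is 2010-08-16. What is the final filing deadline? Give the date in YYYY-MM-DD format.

From 2010-08-16, 120 calendar days later is 2010-12-14.
No adjustment is made for weekends or holidays, so 2010-12-14 stands.
Final deadline: 2010-12-14.

2010-12-14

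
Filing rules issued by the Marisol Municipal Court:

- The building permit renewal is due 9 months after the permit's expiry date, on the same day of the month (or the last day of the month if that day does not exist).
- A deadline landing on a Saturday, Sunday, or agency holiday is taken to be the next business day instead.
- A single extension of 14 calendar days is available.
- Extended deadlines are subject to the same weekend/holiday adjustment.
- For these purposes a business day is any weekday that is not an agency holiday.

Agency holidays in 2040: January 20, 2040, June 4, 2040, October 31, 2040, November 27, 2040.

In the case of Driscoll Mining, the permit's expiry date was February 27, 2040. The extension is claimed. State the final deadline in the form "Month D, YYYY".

December 12, 2040

Moving 9 months forward from February 27, 2040 on the corresponding day gives November 27, 2040.
November 27, 2040 is a listed holiday; the next business day is November 28, 2040 (Wednesday).
The 14-calendar-day extension moves the deadline from November 28, 2040 to December 12, 2040.
December 12, 2040 falls on a Wednesday, which is a business day, so no adjustment is needed.
So the filing is due December 12, 2040.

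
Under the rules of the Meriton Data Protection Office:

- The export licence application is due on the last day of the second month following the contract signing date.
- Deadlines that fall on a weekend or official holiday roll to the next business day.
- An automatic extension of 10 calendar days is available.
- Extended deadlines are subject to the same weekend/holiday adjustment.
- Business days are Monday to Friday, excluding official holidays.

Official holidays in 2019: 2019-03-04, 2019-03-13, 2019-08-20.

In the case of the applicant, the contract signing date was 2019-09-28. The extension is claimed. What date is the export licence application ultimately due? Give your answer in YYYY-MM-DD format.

2019-12-12

The second month after 2019-09-28 is November 2019, whose last day is 2019-11-30.
2019-11-30 is a Saturday; the next business day is 2019-12-02 (Monday).
Applying the 10-calendar-day extension: 2019-12-02 + 10 days = 2019-12-12.
2019-12-12 is a Thursday and not a listed holiday, so it stands.
So the filing is due 2019-12-12.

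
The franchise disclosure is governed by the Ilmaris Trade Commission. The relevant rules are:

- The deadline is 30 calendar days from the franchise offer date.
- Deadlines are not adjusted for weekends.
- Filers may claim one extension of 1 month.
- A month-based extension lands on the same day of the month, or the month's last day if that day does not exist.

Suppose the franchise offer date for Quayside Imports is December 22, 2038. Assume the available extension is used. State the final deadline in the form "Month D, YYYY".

February 21, 2039

From December 22, 2038, 30 calendar days later is January 21, 2039.
No adjustment is made for weekends or holidays, so January 21, 2039 stands.
The 1 month extension carries January 21, 2039 to February 21, 2039.
February 21, 2039 is a Monday; no weekend or holiday adjustment applies.
The final due date is February 21, 2039.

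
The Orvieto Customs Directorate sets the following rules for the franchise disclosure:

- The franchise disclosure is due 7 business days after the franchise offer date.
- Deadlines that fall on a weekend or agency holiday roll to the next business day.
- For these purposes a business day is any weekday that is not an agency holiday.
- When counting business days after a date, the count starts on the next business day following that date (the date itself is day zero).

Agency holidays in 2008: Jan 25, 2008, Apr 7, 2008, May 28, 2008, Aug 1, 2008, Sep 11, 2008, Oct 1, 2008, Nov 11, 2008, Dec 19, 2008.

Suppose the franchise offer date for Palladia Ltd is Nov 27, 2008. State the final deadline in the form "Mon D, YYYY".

7 business days after Nov 27, 2008, excluding weekends and holidays, is Dec 8, 2008.
Dec 8, 2008 (Monday) is already a business day.
So the filing is due Dec 8, 2008.

Dec 8, 2008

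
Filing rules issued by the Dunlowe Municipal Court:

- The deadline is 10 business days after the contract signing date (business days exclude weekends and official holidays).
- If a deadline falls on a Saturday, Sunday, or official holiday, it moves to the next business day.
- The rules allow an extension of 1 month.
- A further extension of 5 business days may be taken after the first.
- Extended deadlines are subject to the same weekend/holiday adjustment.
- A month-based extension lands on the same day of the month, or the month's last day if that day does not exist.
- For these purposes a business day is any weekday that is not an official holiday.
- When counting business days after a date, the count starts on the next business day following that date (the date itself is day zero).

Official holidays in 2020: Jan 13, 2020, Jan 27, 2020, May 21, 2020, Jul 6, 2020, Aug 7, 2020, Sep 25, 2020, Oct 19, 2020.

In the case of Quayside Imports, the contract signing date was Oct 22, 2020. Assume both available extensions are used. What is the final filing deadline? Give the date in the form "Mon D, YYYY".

Starting the day after Oct 22, 2020 and counting 10 business days lands on Nov 5, 2020.
Nov 5, 2020 is a Thursday and not a listed holiday, so it stands.
Applying the 1 month extension: 1 month after Nov 5, 2020 is Dec 5, 2020.
Because Dec 5, 2020 is a Saturday, the deadline becomes Dec 7, 2020 (Monday).
Applying the 5-business-day extension: 5 business days after Dec 7, 2020 is Dec 14, 2020.
Since Dec 14, 2020 is a Monday and not a holiday, the date is unchanged.
Final deadline: Dec 14, 2020.

Dec 14, 2020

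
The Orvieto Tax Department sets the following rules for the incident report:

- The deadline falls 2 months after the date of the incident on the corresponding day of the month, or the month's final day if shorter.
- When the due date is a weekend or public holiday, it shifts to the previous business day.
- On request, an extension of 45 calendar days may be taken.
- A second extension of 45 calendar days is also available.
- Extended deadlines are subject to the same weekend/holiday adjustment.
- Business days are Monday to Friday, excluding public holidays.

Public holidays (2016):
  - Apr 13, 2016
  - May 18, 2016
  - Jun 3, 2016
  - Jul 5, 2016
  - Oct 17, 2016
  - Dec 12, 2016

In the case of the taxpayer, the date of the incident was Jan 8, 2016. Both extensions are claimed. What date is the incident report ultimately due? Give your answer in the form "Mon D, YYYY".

2 months from Jan 8, 2016 is Mar 8, 2016.
Mar 8, 2016 falls on a Tuesday, which is a business day, so no adjustment is needed.
With the 45-day extension, Mar 8, 2016 becomes Apr 22, 2016.
Since Apr 22, 2016 is a Friday and not a holiday, the date is unchanged.
Applying the 45-calendar-day extension: Apr 22, 2016 + 45 days = Jun 6, 2016.
Jun 6, 2016 falls on a Monday, which is a business day, so no adjustment is needed.
Deadline: Jun 6, 2016.

Jun 6, 2016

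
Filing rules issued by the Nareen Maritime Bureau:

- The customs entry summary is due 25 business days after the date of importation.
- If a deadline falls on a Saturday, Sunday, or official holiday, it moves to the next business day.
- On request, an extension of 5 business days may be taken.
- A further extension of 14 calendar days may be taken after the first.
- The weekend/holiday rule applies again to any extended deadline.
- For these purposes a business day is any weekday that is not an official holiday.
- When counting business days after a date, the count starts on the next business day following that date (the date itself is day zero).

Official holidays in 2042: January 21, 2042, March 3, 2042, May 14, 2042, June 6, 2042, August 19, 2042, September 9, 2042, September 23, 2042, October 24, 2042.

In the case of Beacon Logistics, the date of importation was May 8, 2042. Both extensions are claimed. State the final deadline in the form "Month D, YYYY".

July 7, 2042

25 business days after May 8, 2042, excluding weekends and holidays, is June 16, 2042.
June 16, 2042 (Monday) is already a business day.
Counting 5 further business days from June 16, 2042 reaches June 23, 2042.
June 23, 2042 (Monday) is already a business day.
Applying the 14-calendar-day extension: June 23, 2042 + 14 days = July 7, 2042.
July 7, 2042 is a Monday and not a listed holiday, so it stands.
The final due date is July 7, 2042.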